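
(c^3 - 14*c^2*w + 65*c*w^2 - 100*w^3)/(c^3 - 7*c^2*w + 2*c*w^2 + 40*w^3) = (c - 5*w)/(c + 2*w)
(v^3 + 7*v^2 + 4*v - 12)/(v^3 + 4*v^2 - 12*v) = (v^2 + v - 2)/(v*(v - 2))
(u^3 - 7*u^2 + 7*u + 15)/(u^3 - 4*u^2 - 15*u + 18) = (u^3 - 7*u^2 + 7*u + 15)/(u^3 - 4*u^2 - 15*u + 18)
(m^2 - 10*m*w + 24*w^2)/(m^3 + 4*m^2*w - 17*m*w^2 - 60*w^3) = (m - 6*w)/(m^2 + 8*m*w + 15*w^2)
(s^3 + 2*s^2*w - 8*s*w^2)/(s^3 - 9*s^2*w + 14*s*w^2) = (s + 4*w)/(s - 7*w)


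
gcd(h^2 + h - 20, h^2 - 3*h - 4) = h - 4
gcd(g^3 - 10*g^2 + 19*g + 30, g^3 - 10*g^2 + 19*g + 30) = g^3 - 10*g^2 + 19*g + 30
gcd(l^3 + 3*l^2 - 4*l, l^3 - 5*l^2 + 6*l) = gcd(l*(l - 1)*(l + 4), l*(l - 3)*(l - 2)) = l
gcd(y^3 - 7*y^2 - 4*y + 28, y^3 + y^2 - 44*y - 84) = y^2 - 5*y - 14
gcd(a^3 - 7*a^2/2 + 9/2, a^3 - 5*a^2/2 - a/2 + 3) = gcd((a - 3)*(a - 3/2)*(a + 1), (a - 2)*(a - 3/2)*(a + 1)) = a^2 - a/2 - 3/2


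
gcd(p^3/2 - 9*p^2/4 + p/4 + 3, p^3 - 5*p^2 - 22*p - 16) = p + 1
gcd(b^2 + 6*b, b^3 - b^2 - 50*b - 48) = b + 6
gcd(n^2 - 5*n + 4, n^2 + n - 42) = 1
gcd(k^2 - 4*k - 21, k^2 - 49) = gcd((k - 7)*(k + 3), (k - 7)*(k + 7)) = k - 7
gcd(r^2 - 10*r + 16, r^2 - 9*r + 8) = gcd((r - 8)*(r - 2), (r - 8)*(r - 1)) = r - 8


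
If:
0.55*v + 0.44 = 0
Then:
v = -0.80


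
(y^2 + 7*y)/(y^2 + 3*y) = (y + 7)/(y + 3)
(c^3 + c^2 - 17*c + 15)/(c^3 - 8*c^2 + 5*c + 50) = (c^3 + c^2 - 17*c + 15)/(c^3 - 8*c^2 + 5*c + 50)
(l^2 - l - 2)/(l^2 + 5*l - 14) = (l + 1)/(l + 7)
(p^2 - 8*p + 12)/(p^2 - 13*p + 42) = (p - 2)/(p - 7)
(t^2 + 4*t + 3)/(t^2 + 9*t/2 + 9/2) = 2*(t + 1)/(2*t + 3)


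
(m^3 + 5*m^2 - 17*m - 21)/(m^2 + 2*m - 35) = (m^2 - 2*m - 3)/(m - 5)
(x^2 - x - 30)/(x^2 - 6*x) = (x + 5)/x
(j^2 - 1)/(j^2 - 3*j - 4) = (j - 1)/(j - 4)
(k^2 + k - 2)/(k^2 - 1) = (k + 2)/(k + 1)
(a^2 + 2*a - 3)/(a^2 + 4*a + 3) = (a - 1)/(a + 1)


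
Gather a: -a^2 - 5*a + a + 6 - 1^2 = -a^2 - 4*a + 5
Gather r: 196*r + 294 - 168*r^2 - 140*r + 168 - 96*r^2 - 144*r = -264*r^2 - 88*r + 462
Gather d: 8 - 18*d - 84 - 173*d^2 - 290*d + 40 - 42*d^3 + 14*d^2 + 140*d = -42*d^3 - 159*d^2 - 168*d - 36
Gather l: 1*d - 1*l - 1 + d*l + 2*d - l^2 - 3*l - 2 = 3*d - l^2 + l*(d - 4) - 3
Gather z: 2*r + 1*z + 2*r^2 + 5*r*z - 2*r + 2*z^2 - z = 2*r^2 + 5*r*z + 2*z^2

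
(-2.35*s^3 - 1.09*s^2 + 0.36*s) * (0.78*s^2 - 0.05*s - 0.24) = -1.833*s^5 - 0.7327*s^4 + 0.8993*s^3 + 0.2436*s^2 - 0.0864*s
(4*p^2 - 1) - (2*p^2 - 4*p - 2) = 2*p^2 + 4*p + 1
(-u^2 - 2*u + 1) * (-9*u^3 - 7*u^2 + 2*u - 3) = 9*u^5 + 25*u^4 + 3*u^3 - 8*u^2 + 8*u - 3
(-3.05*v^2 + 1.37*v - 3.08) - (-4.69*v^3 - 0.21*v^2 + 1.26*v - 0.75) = 4.69*v^3 - 2.84*v^2 + 0.11*v - 2.33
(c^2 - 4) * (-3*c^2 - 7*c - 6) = -3*c^4 - 7*c^3 + 6*c^2 + 28*c + 24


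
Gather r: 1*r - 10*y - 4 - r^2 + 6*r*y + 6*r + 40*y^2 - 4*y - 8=-r^2 + r*(6*y + 7) + 40*y^2 - 14*y - 12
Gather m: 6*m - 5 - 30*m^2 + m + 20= -30*m^2 + 7*m + 15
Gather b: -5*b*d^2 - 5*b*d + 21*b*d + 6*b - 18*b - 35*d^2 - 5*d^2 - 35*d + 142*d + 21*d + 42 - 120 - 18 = b*(-5*d^2 + 16*d - 12) - 40*d^2 + 128*d - 96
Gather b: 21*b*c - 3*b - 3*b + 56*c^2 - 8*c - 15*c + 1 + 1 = b*(21*c - 6) + 56*c^2 - 23*c + 2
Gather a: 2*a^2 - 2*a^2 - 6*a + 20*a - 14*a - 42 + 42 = 0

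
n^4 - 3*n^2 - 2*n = n*(n - 2)*(n + 1)^2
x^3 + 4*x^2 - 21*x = x*(x - 3)*(x + 7)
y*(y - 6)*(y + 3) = y^3 - 3*y^2 - 18*y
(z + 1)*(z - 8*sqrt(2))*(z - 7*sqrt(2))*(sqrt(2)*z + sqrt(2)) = sqrt(2)*z^4 - 30*z^3 + 2*sqrt(2)*z^3 - 60*z^2 + 113*sqrt(2)*z^2 - 30*z + 224*sqrt(2)*z + 112*sqrt(2)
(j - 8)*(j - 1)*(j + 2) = j^3 - 7*j^2 - 10*j + 16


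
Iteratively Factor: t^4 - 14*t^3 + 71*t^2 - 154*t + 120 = (t - 5)*(t^3 - 9*t^2 + 26*t - 24) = (t - 5)*(t - 3)*(t^2 - 6*t + 8) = (t - 5)*(t - 4)*(t - 3)*(t - 2)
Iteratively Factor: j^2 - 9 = (j + 3)*(j - 3)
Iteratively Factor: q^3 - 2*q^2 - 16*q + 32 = (q + 4)*(q^2 - 6*q + 8) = (q - 2)*(q + 4)*(q - 4)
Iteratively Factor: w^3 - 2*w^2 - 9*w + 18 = (w - 2)*(w^2 - 9) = (w - 2)*(w + 3)*(w - 3)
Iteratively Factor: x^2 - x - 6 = (x - 3)*(x + 2)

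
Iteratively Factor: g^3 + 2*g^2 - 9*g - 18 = (g + 3)*(g^2 - g - 6) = (g - 3)*(g + 3)*(g + 2)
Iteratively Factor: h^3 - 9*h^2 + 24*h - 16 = (h - 4)*(h^2 - 5*h + 4) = (h - 4)*(h - 1)*(h - 4)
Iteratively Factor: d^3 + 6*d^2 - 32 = (d + 4)*(d^2 + 2*d - 8) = (d - 2)*(d + 4)*(d + 4)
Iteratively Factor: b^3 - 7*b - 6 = (b + 2)*(b^2 - 2*b - 3) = (b - 3)*(b + 2)*(b + 1)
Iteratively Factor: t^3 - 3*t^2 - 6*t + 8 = (t - 1)*(t^2 - 2*t - 8) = (t - 4)*(t - 1)*(t + 2)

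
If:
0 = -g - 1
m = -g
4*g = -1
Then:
No Solution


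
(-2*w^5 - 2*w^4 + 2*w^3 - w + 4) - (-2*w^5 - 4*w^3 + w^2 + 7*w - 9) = -2*w^4 + 6*w^3 - w^2 - 8*w + 13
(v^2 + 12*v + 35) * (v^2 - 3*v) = v^4 + 9*v^3 - v^2 - 105*v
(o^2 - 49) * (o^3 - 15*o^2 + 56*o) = o^5 - 15*o^4 + 7*o^3 + 735*o^2 - 2744*o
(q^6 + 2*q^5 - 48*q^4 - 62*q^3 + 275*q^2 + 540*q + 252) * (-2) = -2*q^6 - 4*q^5 + 96*q^4 + 124*q^3 - 550*q^2 - 1080*q - 504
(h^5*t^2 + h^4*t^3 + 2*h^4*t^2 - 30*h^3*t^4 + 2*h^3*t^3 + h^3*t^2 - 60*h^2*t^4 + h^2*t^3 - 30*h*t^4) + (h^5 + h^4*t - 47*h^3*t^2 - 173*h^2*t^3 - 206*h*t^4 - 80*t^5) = h^5*t^2 + h^5 + h^4*t^3 + 2*h^4*t^2 + h^4*t - 30*h^3*t^4 + 2*h^3*t^3 - 46*h^3*t^2 - 60*h^2*t^4 - 172*h^2*t^3 - 236*h*t^4 - 80*t^5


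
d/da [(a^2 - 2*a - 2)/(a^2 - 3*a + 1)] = (-a^2 + 6*a - 8)/(a^4 - 6*a^3 + 11*a^2 - 6*a + 1)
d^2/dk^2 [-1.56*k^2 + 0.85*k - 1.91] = -3.12000000000000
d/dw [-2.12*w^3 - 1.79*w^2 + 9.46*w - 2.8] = -6.36*w^2 - 3.58*w + 9.46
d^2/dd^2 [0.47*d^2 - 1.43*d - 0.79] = 0.940000000000000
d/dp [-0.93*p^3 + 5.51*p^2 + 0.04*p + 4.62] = -2.79*p^2 + 11.02*p + 0.04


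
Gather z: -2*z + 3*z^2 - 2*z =3*z^2 - 4*z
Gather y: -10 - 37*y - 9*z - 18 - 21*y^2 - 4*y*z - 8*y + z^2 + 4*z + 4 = -21*y^2 + y*(-4*z - 45) + z^2 - 5*z - 24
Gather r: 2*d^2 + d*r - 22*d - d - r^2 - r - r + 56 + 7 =2*d^2 - 23*d - r^2 + r*(d - 2) + 63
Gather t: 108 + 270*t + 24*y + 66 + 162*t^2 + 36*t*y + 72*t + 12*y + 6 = 162*t^2 + t*(36*y + 342) + 36*y + 180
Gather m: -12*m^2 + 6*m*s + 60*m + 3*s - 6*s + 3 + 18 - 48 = -12*m^2 + m*(6*s + 60) - 3*s - 27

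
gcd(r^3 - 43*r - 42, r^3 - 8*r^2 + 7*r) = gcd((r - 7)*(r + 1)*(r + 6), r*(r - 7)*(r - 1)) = r - 7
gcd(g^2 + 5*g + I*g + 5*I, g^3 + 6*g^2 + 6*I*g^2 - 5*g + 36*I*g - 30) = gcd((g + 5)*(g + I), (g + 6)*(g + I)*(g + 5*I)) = g + I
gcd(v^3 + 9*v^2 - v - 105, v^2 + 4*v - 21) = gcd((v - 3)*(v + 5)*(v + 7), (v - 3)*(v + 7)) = v^2 + 4*v - 21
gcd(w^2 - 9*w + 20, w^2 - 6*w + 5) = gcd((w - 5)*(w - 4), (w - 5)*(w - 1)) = w - 5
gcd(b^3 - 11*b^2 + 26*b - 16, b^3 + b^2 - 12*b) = 1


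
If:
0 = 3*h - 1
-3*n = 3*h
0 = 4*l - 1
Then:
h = 1/3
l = 1/4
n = -1/3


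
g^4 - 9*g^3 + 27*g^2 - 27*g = g*(g - 3)^3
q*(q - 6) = q^2 - 6*q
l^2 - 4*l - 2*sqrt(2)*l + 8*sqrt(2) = (l - 4)*(l - 2*sqrt(2))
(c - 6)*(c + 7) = c^2 + c - 42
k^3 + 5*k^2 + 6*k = k*(k + 2)*(k + 3)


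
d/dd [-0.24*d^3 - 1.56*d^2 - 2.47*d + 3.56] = -0.72*d^2 - 3.12*d - 2.47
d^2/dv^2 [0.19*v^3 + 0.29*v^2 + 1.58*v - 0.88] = 1.14*v + 0.58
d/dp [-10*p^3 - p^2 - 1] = 2*p*(-15*p - 1)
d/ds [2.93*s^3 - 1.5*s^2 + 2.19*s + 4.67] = 8.79*s^2 - 3.0*s + 2.19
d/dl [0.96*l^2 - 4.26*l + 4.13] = 1.92*l - 4.26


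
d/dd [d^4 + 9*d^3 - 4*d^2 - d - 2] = 4*d^3 + 27*d^2 - 8*d - 1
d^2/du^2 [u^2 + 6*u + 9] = 2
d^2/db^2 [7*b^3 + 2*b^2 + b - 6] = 42*b + 4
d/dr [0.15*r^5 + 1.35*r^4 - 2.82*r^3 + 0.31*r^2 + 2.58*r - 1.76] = 0.75*r^4 + 5.4*r^3 - 8.46*r^2 + 0.62*r + 2.58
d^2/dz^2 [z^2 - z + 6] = 2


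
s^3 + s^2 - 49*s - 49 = (s - 7)*(s + 1)*(s + 7)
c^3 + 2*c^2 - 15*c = c*(c - 3)*(c + 5)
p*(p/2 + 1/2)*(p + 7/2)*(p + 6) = p^4/2 + 21*p^3/4 + 61*p^2/4 + 21*p/2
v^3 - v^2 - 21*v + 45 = (v - 3)^2*(v + 5)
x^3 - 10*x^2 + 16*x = x*(x - 8)*(x - 2)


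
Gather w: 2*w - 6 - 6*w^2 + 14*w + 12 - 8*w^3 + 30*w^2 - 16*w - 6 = -8*w^3 + 24*w^2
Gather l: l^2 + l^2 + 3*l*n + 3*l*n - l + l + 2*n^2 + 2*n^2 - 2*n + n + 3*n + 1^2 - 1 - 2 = 2*l^2 + 6*l*n + 4*n^2 + 2*n - 2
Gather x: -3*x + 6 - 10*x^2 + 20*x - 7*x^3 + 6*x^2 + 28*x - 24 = -7*x^3 - 4*x^2 + 45*x - 18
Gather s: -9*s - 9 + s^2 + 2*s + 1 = s^2 - 7*s - 8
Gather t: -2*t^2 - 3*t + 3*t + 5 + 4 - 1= 8 - 2*t^2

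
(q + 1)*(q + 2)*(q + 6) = q^3 + 9*q^2 + 20*q + 12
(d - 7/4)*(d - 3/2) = d^2 - 13*d/4 + 21/8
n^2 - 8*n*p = n*(n - 8*p)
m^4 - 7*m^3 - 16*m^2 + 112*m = m*(m - 7)*(m - 4)*(m + 4)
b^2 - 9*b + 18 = (b - 6)*(b - 3)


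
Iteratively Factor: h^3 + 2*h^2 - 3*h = (h - 1)*(h^2 + 3*h) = (h - 1)*(h + 3)*(h)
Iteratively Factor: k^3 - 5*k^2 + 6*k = (k)*(k^2 - 5*k + 6) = k*(k - 3)*(k - 2)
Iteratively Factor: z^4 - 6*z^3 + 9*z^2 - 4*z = (z - 4)*(z^3 - 2*z^2 + z) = (z - 4)*(z - 1)*(z^2 - z) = z*(z - 4)*(z - 1)*(z - 1)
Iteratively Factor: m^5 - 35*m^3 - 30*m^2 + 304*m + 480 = (m + 4)*(m^4 - 4*m^3 - 19*m^2 + 46*m + 120) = (m - 4)*(m + 4)*(m^3 - 19*m - 30) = (m - 4)*(m + 3)*(m + 4)*(m^2 - 3*m - 10) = (m - 5)*(m - 4)*(m + 3)*(m + 4)*(m + 2)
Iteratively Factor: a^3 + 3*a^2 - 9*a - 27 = (a + 3)*(a^2 - 9) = (a - 3)*(a + 3)*(a + 3)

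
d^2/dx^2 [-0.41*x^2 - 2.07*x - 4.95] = -0.820000000000000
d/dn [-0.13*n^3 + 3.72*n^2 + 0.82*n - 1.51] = -0.39*n^2 + 7.44*n + 0.82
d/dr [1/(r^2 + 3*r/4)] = 4*(-8*r - 3)/(r^2*(4*r + 3)^2)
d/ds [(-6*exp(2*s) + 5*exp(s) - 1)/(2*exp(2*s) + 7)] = (-10*exp(2*s) - 80*exp(s) + 35)*exp(s)/(4*exp(4*s) + 28*exp(2*s) + 49)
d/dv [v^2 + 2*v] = 2*v + 2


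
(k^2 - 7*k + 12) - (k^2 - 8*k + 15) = k - 3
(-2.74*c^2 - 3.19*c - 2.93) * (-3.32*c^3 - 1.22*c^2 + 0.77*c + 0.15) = 9.0968*c^5 + 13.9336*c^4 + 11.5096*c^3 + 0.7073*c^2 - 2.7346*c - 0.4395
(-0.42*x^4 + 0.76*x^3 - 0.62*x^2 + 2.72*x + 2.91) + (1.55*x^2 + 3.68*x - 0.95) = -0.42*x^4 + 0.76*x^3 + 0.93*x^2 + 6.4*x + 1.96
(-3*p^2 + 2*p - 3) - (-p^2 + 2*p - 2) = -2*p^2 - 1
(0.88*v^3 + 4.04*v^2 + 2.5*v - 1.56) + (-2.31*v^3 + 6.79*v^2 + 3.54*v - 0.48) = -1.43*v^3 + 10.83*v^2 + 6.04*v - 2.04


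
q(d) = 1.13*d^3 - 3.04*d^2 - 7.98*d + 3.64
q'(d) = 3.39*d^2 - 6.08*d - 7.98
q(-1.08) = 7.29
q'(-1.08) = 2.54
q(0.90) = -5.18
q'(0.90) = -10.71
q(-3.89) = -77.84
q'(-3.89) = 66.97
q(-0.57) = 6.99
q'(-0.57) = -3.41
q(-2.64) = -17.27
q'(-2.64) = 31.70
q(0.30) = 1.00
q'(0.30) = -9.50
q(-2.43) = -11.13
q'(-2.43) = 26.81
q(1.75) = -13.58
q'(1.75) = -8.24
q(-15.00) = -4374.41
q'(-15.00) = 845.97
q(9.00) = 509.35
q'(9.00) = 211.89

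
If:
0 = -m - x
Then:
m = -x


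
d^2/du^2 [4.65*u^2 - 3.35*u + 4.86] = 9.30000000000000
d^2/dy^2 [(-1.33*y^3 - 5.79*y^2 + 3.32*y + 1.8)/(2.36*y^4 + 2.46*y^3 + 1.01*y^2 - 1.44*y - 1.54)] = (-14.8151359999999*y^9 - 193.487904*y^8 + 39.2274479999999*y^7 + 409.75446*y^6 + 101.132352*y^5 - 363.429504*y^4 - 14.8756359999999*y^3 + 130.461012*y^2 + 37.2654*y - 29.123592)/(13.144256*y^12 + 41.103648*y^11 + 59.721216*y^10 + 26.0082*y^9 - 50.33328*y^8 - 92.852622*y^7 - 55.738411*y^6 + 19.339848*y^5 + 51.09285*y^4 + 27.95508*y^3 - 2.394084*y^2 - 10.245312*y - 3.652264)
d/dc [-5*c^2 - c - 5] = -10*c - 1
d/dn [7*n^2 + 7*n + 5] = 14*n + 7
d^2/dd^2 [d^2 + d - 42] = 2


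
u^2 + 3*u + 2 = (u + 1)*(u + 2)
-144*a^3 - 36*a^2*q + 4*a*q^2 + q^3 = (-6*a + q)*(4*a + q)*(6*a + q)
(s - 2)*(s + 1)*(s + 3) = s^3 + 2*s^2 - 5*s - 6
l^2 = l^2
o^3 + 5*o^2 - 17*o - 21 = (o - 3)*(o + 1)*(o + 7)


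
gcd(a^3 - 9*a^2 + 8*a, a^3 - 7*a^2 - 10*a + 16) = a^2 - 9*a + 8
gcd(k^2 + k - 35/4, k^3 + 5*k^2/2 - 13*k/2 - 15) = k - 5/2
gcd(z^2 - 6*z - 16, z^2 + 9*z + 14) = z + 2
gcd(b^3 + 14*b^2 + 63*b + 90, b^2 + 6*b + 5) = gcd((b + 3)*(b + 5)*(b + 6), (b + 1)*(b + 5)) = b + 5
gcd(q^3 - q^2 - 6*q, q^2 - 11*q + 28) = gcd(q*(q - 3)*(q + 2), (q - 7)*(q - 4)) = 1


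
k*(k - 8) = k^2 - 8*k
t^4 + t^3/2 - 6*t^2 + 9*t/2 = t*(t - 3/2)*(t - 1)*(t + 3)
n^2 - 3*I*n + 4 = (n - 4*I)*(n + I)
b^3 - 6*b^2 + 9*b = b*(b - 3)^2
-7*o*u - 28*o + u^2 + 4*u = (-7*o + u)*(u + 4)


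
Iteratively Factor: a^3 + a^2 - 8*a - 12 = (a - 3)*(a^2 + 4*a + 4) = (a - 3)*(a + 2)*(a + 2)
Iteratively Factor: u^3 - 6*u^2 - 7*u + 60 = (u - 4)*(u^2 - 2*u - 15) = (u - 4)*(u + 3)*(u - 5)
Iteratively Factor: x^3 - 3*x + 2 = (x + 2)*(x^2 - 2*x + 1) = (x - 1)*(x + 2)*(x - 1)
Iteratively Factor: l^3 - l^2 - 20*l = (l - 5)*(l^2 + 4*l) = (l - 5)*(l + 4)*(l)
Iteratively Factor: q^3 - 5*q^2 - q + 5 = (q - 1)*(q^2 - 4*q - 5) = (q - 5)*(q - 1)*(q + 1)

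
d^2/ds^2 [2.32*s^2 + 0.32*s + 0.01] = 4.64000000000000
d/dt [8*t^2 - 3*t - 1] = 16*t - 3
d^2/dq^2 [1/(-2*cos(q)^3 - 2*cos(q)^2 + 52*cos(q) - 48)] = ((101*cos(q) - 8*cos(2*q) - 9*cos(3*q))*(cos(q)^3 + cos(q)^2 - 26*cos(q) + 24)/8 - (3*cos(q)^2 + 2*cos(q) - 26)^2*sin(q)^2)/(cos(q)^3 + cos(q)^2 - 26*cos(q) + 24)^3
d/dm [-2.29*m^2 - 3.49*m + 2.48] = -4.58*m - 3.49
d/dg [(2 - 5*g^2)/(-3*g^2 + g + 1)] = (-5*g^2 + 2*g - 2)/(9*g^4 - 6*g^3 - 5*g^2 + 2*g + 1)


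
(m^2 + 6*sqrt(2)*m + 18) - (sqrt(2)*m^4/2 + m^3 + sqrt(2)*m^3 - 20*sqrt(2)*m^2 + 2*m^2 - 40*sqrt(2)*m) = -sqrt(2)*m^4/2 - sqrt(2)*m^3 - m^3 - m^2 + 20*sqrt(2)*m^2 + 46*sqrt(2)*m + 18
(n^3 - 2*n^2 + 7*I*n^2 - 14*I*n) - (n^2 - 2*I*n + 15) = n^3 - 3*n^2 + 7*I*n^2 - 12*I*n - 15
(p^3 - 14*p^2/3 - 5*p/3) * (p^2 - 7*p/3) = p^5 - 7*p^4 + 83*p^3/9 + 35*p^2/9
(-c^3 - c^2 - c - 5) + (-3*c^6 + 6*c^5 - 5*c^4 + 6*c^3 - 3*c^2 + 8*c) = -3*c^6 + 6*c^5 - 5*c^4 + 5*c^3 - 4*c^2 + 7*c - 5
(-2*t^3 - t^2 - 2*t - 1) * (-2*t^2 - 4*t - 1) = 4*t^5 + 10*t^4 + 10*t^3 + 11*t^2 + 6*t + 1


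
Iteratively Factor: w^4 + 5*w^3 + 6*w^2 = (w + 3)*(w^3 + 2*w^2) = w*(w + 3)*(w^2 + 2*w) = w*(w + 2)*(w + 3)*(w)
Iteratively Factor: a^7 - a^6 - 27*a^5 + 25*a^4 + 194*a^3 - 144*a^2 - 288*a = (a + 4)*(a^6 - 5*a^5 - 7*a^4 + 53*a^3 - 18*a^2 - 72*a) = (a + 1)*(a + 4)*(a^5 - 6*a^4 - a^3 + 54*a^2 - 72*a) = (a - 4)*(a + 1)*(a + 4)*(a^4 - 2*a^3 - 9*a^2 + 18*a) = a*(a - 4)*(a + 1)*(a + 4)*(a^3 - 2*a^2 - 9*a + 18) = a*(a - 4)*(a - 3)*(a + 1)*(a + 4)*(a^2 + a - 6) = a*(a - 4)*(a - 3)*(a - 2)*(a + 1)*(a + 4)*(a + 3)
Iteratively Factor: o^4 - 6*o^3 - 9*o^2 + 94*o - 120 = (o - 2)*(o^3 - 4*o^2 - 17*o + 60) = (o - 5)*(o - 2)*(o^2 + o - 12) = (o - 5)*(o - 2)*(o + 4)*(o - 3)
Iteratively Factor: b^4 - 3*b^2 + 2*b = (b - 1)*(b^3 + b^2 - 2*b) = (b - 1)*(b + 2)*(b^2 - b) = (b - 1)^2*(b + 2)*(b)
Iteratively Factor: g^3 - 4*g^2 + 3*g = (g - 3)*(g^2 - g) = g*(g - 3)*(g - 1)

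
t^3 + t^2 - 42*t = t*(t - 6)*(t + 7)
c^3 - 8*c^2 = c^2*(c - 8)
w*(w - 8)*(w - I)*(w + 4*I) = w^4 - 8*w^3 + 3*I*w^3 + 4*w^2 - 24*I*w^2 - 32*w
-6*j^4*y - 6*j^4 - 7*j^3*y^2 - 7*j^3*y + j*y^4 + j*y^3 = (-3*j + y)*(j + y)*(2*j + y)*(j*y + j)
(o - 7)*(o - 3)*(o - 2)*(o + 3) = o^4 - 9*o^3 + 5*o^2 + 81*o - 126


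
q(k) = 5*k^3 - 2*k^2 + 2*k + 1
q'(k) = 15*k^2 - 4*k + 2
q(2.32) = 57.31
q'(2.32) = 73.46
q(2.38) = 61.84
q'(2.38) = 77.45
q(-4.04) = -369.42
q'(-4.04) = 262.98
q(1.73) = 24.36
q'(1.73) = 39.97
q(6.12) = 1084.44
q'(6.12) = 539.34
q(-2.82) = -132.67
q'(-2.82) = 132.57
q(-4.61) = -540.59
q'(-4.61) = 339.22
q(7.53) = 2037.45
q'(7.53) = 822.39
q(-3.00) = -158.00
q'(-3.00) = 149.00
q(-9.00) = -3824.00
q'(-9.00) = 1253.00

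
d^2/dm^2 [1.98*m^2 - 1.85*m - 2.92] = 3.96000000000000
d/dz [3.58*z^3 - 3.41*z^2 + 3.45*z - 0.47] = 10.74*z^2 - 6.82*z + 3.45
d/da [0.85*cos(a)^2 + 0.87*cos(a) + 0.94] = -(1.7*cos(a) + 0.87)*sin(a)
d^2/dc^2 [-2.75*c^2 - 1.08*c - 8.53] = -5.50000000000000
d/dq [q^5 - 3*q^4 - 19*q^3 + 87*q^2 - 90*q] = 5*q^4 - 12*q^3 - 57*q^2 + 174*q - 90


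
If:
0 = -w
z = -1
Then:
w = 0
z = -1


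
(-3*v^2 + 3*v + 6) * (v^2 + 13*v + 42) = -3*v^4 - 36*v^3 - 81*v^2 + 204*v + 252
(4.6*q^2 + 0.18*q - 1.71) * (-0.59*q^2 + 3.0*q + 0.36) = -2.714*q^4 + 13.6938*q^3 + 3.2049*q^2 - 5.0652*q - 0.6156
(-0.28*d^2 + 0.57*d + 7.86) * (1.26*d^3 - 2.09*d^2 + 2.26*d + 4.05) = -0.3528*d^5 + 1.3034*d^4 + 8.0795*d^3 - 16.2732*d^2 + 20.0721*d + 31.833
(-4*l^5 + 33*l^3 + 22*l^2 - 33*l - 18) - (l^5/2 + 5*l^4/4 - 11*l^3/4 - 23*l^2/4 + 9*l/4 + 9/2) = -9*l^5/2 - 5*l^4/4 + 143*l^3/4 + 111*l^2/4 - 141*l/4 - 45/2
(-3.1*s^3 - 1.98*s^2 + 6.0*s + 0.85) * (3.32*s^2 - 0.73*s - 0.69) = -10.292*s^5 - 4.3106*s^4 + 23.5044*s^3 - 0.191800000000001*s^2 - 4.7605*s - 0.5865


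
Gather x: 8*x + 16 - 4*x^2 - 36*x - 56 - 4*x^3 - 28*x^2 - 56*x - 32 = -4*x^3 - 32*x^2 - 84*x - 72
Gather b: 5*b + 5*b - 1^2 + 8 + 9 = 10*b + 16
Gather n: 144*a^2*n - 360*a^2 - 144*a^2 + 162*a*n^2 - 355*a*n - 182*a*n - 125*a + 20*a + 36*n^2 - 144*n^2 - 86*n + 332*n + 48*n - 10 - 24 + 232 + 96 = -504*a^2 - 105*a + n^2*(162*a - 108) + n*(144*a^2 - 537*a + 294) + 294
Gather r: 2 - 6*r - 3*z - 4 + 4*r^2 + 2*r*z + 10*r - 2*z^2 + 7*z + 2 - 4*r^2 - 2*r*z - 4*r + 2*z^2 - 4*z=0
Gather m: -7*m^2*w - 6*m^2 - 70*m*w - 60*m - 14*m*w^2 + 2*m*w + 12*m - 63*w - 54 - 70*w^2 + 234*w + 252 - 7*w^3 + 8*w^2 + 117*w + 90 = m^2*(-7*w - 6) + m*(-14*w^2 - 68*w - 48) - 7*w^3 - 62*w^2 + 288*w + 288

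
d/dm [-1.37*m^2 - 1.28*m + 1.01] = -2.74*m - 1.28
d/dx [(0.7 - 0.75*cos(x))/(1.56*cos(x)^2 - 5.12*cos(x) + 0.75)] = (-1.17*cos(x)^2 + 2.184*cos(x) - 3.0215)*sin(x)/(2.4336*cos(x)^4 - 15.9744*cos(x)^3 + 28.5544*cos(x)^2 - 7.68*cos(x) + 0.5625)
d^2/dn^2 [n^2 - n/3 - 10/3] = 2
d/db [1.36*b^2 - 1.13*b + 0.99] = 2.72*b - 1.13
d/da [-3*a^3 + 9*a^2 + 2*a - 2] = -9*a^2 + 18*a + 2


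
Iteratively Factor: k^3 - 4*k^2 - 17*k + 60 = (k + 4)*(k^2 - 8*k + 15) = (k - 3)*(k + 4)*(k - 5)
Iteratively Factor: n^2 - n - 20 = (n + 4)*(n - 5)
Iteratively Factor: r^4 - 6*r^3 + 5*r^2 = (r - 5)*(r^3 - r^2) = r*(r - 5)*(r^2 - r) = r*(r - 5)*(r - 1)*(r)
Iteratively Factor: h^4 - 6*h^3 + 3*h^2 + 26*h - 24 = (h - 3)*(h^3 - 3*h^2 - 6*h + 8) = (h - 4)*(h - 3)*(h^2 + h - 2) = (h - 4)*(h - 3)*(h - 1)*(h + 2)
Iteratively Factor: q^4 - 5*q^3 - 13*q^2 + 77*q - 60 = (q - 5)*(q^3 - 13*q + 12) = (q - 5)*(q + 4)*(q^2 - 4*q + 3) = (q - 5)*(q - 3)*(q + 4)*(q - 1)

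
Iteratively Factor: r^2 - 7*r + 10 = (r - 2)*(r - 5)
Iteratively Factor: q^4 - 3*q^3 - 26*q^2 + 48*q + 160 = (q + 4)*(q^3 - 7*q^2 + 2*q + 40) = (q - 5)*(q + 4)*(q^2 - 2*q - 8) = (q - 5)*(q - 4)*(q + 4)*(q + 2)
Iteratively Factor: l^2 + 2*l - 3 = (l - 1)*(l + 3)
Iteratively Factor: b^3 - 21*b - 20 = (b - 5)*(b^2 + 5*b + 4) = (b - 5)*(b + 4)*(b + 1)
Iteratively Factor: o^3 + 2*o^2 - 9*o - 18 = (o + 3)*(o^2 - o - 6) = (o - 3)*(o + 3)*(o + 2)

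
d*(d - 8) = d^2 - 8*d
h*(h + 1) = h^2 + h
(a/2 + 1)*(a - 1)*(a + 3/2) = a^3/2 + 5*a^2/4 - a/4 - 3/2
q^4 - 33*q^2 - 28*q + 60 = (q - 6)*(q - 1)*(q + 2)*(q + 5)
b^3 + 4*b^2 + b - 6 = (b - 1)*(b + 2)*(b + 3)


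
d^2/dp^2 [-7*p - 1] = 0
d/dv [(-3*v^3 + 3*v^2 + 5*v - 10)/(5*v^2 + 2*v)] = (-15*v^4 - 12*v^3 - 19*v^2 + 100*v + 20)/(v^2*(25*v^2 + 20*v + 4))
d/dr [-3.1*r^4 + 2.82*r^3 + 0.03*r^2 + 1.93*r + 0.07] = -12.4*r^3 + 8.46*r^2 + 0.06*r + 1.93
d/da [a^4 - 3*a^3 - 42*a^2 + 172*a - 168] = 4*a^3 - 9*a^2 - 84*a + 172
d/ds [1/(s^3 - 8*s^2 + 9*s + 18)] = (-3*s^2 + 16*s - 9)/(s^3 - 8*s^2 + 9*s + 18)^2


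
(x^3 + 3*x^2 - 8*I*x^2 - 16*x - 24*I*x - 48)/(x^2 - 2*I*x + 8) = (x^2 + x*(3 - 4*I) - 12*I)/(x + 2*I)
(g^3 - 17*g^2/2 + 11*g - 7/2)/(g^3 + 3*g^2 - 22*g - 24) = (2*g^3 - 17*g^2 + 22*g - 7)/(2*(g^3 + 3*g^2 - 22*g - 24))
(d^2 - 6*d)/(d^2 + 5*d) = (d - 6)/(d + 5)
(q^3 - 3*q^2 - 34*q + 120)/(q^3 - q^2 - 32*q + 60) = (q - 4)/(q - 2)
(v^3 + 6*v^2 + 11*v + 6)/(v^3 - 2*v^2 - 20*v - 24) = (v^2 + 4*v + 3)/(v^2 - 4*v - 12)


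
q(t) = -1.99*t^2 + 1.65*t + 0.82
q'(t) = 1.65 - 3.98*t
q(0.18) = 1.05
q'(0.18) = 0.93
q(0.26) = 1.11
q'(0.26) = 0.62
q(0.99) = 0.50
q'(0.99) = -2.29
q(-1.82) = -8.77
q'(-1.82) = 8.89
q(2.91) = -11.23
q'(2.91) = -9.93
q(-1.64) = -7.24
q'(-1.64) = 8.18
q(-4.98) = -56.75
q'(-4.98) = 21.47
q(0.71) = 0.99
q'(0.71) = -1.18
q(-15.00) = -471.68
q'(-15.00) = 61.35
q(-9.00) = -175.22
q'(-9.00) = 37.47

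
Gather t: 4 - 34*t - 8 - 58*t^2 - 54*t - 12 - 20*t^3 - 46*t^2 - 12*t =-20*t^3 - 104*t^2 - 100*t - 16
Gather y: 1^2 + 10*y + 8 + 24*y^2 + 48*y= 24*y^2 + 58*y + 9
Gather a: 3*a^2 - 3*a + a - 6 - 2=3*a^2 - 2*a - 8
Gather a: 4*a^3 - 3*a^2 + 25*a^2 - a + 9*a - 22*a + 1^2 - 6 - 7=4*a^3 + 22*a^2 - 14*a - 12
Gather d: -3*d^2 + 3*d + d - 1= -3*d^2 + 4*d - 1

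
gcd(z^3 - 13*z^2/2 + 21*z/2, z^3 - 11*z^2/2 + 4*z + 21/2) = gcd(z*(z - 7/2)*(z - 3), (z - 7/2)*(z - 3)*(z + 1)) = z^2 - 13*z/2 + 21/2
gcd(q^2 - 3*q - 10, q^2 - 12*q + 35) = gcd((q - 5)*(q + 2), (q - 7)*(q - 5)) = q - 5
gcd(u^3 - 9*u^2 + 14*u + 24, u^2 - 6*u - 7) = u + 1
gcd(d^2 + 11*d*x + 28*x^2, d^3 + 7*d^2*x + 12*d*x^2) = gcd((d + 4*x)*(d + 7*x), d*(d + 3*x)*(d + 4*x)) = d + 4*x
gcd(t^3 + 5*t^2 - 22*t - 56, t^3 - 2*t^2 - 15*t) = 1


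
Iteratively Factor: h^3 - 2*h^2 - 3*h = (h - 3)*(h^2 + h) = h*(h - 3)*(h + 1)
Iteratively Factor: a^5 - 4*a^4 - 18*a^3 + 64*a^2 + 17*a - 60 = (a - 1)*(a^4 - 3*a^3 - 21*a^2 + 43*a + 60) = (a - 1)*(a + 4)*(a^3 - 7*a^2 + 7*a + 15) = (a - 1)*(a + 1)*(a + 4)*(a^2 - 8*a + 15) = (a - 3)*(a - 1)*(a + 1)*(a + 4)*(a - 5)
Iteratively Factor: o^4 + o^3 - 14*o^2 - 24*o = (o - 4)*(o^3 + 5*o^2 + 6*o) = o*(o - 4)*(o^2 + 5*o + 6) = o*(o - 4)*(o + 2)*(o + 3)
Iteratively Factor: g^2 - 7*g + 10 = (g - 5)*(g - 2)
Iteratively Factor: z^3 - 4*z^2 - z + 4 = (z + 1)*(z^2 - 5*z + 4) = (z - 4)*(z + 1)*(z - 1)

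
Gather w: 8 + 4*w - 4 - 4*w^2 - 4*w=4 - 4*w^2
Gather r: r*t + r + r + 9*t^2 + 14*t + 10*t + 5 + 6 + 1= r*(t + 2) + 9*t^2 + 24*t + 12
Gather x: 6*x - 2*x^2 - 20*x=-2*x^2 - 14*x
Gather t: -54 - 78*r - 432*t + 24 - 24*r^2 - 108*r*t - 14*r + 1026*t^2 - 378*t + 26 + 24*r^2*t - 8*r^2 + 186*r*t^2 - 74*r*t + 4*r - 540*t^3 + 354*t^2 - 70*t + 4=-32*r^2 - 88*r - 540*t^3 + t^2*(186*r + 1380) + t*(24*r^2 - 182*r - 880)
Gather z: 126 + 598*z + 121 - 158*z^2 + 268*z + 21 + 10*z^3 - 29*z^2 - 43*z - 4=10*z^3 - 187*z^2 + 823*z + 264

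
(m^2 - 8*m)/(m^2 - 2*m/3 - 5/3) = 3*m*(8 - m)/(-3*m^2 + 2*m + 5)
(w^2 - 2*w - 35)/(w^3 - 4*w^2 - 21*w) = (w + 5)/(w*(w + 3))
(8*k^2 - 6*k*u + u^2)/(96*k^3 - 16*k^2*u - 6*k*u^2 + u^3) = (-2*k + u)/(-24*k^2 - 2*k*u + u^2)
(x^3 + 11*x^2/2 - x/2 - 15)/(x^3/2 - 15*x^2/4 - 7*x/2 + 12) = 2*(x + 5)/(x - 8)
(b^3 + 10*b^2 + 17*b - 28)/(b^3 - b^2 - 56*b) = (b^2 + 3*b - 4)/(b*(b - 8))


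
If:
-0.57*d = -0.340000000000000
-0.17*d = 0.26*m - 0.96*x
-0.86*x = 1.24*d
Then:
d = 0.60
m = -3.57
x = -0.86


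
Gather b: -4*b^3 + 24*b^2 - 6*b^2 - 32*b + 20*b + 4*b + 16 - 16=-4*b^3 + 18*b^2 - 8*b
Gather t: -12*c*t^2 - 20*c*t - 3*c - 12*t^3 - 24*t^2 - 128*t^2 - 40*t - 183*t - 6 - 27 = -3*c - 12*t^3 + t^2*(-12*c - 152) + t*(-20*c - 223) - 33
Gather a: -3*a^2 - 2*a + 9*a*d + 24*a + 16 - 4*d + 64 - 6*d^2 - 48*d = -3*a^2 + a*(9*d + 22) - 6*d^2 - 52*d + 80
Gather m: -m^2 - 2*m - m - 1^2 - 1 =-m^2 - 3*m - 2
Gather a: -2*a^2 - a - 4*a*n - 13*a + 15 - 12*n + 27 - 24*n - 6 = -2*a^2 + a*(-4*n - 14) - 36*n + 36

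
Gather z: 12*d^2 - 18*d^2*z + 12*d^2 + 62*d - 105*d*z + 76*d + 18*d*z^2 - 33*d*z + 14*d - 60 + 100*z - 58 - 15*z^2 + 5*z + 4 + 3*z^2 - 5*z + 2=24*d^2 + 152*d + z^2*(18*d - 12) + z*(-18*d^2 - 138*d + 100) - 112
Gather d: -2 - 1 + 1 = -2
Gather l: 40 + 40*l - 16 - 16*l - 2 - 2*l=22*l + 22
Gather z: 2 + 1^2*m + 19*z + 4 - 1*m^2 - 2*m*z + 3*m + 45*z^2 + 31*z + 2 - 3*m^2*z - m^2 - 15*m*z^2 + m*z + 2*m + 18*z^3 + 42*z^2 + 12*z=-2*m^2 + 6*m + 18*z^3 + z^2*(87 - 15*m) + z*(-3*m^2 - m + 62) + 8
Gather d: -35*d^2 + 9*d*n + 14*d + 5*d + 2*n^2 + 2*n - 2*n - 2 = -35*d^2 + d*(9*n + 19) + 2*n^2 - 2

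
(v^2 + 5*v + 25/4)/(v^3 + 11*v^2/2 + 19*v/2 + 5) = (v + 5/2)/(v^2 + 3*v + 2)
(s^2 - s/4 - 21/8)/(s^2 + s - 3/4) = (4*s - 7)/(2*(2*s - 1))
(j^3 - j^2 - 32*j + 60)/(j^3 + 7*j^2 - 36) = (j - 5)/(j + 3)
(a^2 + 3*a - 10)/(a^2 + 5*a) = (a - 2)/a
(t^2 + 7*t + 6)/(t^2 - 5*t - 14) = (t^2 + 7*t + 6)/(t^2 - 5*t - 14)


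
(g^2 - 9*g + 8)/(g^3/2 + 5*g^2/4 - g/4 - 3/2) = 4*(g - 8)/(2*g^2 + 7*g + 6)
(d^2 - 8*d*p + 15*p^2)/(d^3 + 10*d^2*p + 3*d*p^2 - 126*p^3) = (d - 5*p)/(d^2 + 13*d*p + 42*p^2)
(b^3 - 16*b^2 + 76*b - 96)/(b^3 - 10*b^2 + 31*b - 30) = (b^2 - 14*b + 48)/(b^2 - 8*b + 15)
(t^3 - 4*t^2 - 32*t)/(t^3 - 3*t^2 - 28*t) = (t - 8)/(t - 7)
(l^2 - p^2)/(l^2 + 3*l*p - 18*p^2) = (l^2 - p^2)/(l^2 + 3*l*p - 18*p^2)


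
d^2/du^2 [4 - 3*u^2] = -6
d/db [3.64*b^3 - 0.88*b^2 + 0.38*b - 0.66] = 10.92*b^2 - 1.76*b + 0.38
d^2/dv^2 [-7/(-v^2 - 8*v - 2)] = 14*(-v^2 - 8*v + 4*(v + 4)^2 - 2)/(v^2 + 8*v + 2)^3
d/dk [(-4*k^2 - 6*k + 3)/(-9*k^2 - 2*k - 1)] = 2*(-23*k^2 + 31*k + 6)/(81*k^4 + 36*k^3 + 22*k^2 + 4*k + 1)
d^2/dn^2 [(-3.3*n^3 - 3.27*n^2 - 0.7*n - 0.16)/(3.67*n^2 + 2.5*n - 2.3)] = (-1.13686837721616e-13*n^4 - 55.81256*n^3 - 64.6925640000001*n^2 - 149.0022*n - 47.34772)/(49.430863*n^6 + 101.01675*n^5 - 24.12291*n^4 - 110.99*n^3 + 15.1179*n^2 + 39.675*n - 12.167)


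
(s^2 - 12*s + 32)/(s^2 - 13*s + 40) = (s - 4)/(s - 5)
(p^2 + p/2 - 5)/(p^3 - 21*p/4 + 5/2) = 2/(2*p - 1)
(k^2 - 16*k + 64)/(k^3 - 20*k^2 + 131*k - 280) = (k - 8)/(k^2 - 12*k + 35)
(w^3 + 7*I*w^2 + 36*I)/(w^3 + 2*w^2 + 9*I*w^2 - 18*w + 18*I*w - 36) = (w - 2*I)/(w + 2)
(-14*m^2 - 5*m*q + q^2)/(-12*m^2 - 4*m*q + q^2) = (-7*m + q)/(-6*m + q)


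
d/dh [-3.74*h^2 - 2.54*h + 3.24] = -7.48*h - 2.54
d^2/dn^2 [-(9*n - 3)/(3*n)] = 2/n^3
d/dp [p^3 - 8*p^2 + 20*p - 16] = 3*p^2 - 16*p + 20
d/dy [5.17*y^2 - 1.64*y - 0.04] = 10.34*y - 1.64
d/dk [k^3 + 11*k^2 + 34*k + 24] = 3*k^2 + 22*k + 34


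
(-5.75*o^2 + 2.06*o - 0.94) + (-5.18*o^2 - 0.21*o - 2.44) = -10.93*o^2 + 1.85*o - 3.38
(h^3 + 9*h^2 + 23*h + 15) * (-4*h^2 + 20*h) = -4*h^5 - 16*h^4 + 88*h^3 + 400*h^2 + 300*h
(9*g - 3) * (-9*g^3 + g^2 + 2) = -81*g^4 + 36*g^3 - 3*g^2 + 18*g - 6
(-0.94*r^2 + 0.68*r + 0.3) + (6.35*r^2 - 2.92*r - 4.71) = 5.41*r^2 - 2.24*r - 4.41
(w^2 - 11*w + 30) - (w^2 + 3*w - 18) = 48 - 14*w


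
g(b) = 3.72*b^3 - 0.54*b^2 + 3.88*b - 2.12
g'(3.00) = 101.08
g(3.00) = 105.10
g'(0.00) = 3.88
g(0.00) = -2.12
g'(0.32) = 4.68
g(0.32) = -0.81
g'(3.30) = 121.85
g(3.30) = 138.49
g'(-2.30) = 65.40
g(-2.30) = -59.16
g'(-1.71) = 38.36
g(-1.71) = -28.93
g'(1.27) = 20.51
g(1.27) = 9.56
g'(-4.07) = 193.14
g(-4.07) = -277.66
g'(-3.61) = 153.22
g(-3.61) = -198.17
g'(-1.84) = 43.65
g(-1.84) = -34.26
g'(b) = 11.16*b^2 - 1.08*b + 3.88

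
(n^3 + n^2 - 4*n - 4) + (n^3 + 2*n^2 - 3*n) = 2*n^3 + 3*n^2 - 7*n - 4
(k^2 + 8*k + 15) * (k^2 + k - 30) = k^4 + 9*k^3 - 7*k^2 - 225*k - 450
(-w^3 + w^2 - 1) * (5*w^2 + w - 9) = -5*w^5 + 4*w^4 + 10*w^3 - 14*w^2 - w + 9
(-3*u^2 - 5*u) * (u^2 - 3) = -3*u^4 - 5*u^3 + 9*u^2 + 15*u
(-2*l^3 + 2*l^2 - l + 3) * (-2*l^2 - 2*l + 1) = 4*l^5 - 4*l^3 - 2*l^2 - 7*l + 3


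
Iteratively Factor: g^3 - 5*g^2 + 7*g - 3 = (g - 1)*(g^2 - 4*g + 3) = (g - 3)*(g - 1)*(g - 1)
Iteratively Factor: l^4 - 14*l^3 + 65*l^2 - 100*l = (l - 5)*(l^3 - 9*l^2 + 20*l) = (l - 5)*(l - 4)*(l^2 - 5*l) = (l - 5)^2*(l - 4)*(l)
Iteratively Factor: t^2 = (t)*(t)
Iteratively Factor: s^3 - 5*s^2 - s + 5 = (s - 1)*(s^2 - 4*s - 5) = (s - 5)*(s - 1)*(s + 1)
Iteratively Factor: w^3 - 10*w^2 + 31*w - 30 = (w - 2)*(w^2 - 8*w + 15) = (w - 3)*(w - 2)*(w - 5)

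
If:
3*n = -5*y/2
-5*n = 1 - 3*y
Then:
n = -5/43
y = 6/43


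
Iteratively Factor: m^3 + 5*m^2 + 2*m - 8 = (m - 1)*(m^2 + 6*m + 8) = (m - 1)*(m + 2)*(m + 4)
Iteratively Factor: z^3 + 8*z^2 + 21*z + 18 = (z + 2)*(z^2 + 6*z + 9) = (z + 2)*(z + 3)*(z + 3)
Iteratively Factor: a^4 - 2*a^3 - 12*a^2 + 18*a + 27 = (a - 3)*(a^3 + a^2 - 9*a - 9) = (a - 3)*(a + 1)*(a^2 - 9) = (a - 3)*(a + 1)*(a + 3)*(a - 3)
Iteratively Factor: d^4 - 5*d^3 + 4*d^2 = (d)*(d^3 - 5*d^2 + 4*d) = d*(d - 4)*(d^2 - d) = d^2*(d - 4)*(d - 1)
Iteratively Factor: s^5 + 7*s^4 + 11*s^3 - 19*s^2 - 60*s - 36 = (s - 2)*(s^4 + 9*s^3 + 29*s^2 + 39*s + 18) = (s - 2)*(s + 1)*(s^3 + 8*s^2 + 21*s + 18) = (s - 2)*(s + 1)*(s + 3)*(s^2 + 5*s + 6) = (s - 2)*(s + 1)*(s + 3)^2*(s + 2)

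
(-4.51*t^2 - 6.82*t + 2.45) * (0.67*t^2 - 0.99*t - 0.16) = -3.0217*t^4 - 0.104500000000001*t^3 + 9.1149*t^2 - 1.3343*t - 0.392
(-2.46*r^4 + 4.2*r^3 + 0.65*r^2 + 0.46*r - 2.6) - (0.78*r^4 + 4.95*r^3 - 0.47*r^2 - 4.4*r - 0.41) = -3.24*r^4 - 0.75*r^3 + 1.12*r^2 + 4.86*r - 2.19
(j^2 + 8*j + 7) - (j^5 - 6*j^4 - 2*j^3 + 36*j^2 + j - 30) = -j^5 + 6*j^4 + 2*j^3 - 35*j^2 + 7*j + 37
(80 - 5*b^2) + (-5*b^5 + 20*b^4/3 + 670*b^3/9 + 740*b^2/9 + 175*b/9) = -5*b^5 + 20*b^4/3 + 670*b^3/9 + 695*b^2/9 + 175*b/9 + 80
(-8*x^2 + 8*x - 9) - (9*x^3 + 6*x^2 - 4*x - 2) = -9*x^3 - 14*x^2 + 12*x - 7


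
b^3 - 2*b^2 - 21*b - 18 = (b - 6)*(b + 1)*(b + 3)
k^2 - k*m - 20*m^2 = (k - 5*m)*(k + 4*m)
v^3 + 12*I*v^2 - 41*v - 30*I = (v + I)*(v + 5*I)*(v + 6*I)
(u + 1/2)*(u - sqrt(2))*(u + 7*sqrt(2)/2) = u^3 + u^2/2 + 5*sqrt(2)*u^2/2 - 7*u + 5*sqrt(2)*u/4 - 7/2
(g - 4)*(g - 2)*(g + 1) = g^3 - 5*g^2 + 2*g + 8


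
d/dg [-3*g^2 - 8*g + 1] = -6*g - 8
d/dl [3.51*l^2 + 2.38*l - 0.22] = 7.02*l + 2.38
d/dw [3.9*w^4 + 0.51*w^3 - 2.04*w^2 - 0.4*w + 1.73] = 15.6*w^3 + 1.53*w^2 - 4.08*w - 0.4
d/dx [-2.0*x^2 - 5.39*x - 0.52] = -4.0*x - 5.39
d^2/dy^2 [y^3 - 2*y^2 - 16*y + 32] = 6*y - 4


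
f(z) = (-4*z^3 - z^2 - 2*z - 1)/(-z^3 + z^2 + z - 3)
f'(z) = (-12*z^2 - 2*z - 2)/(-z^3 + z^2 + z - 3) + (3*z^2 - 2*z - 1)*(-4*z^3 - z^2 - 2*z - 1)/(-z^3 + z^2 + z - 3)^2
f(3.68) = 6.21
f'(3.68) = -0.80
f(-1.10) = -3.41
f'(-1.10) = 19.75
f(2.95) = 6.95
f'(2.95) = -1.24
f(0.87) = 3.02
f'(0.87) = 7.01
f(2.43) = 7.67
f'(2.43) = -1.47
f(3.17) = 6.69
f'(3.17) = -1.10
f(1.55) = 7.72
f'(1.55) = 3.59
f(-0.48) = -0.05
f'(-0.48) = 1.22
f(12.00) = 4.50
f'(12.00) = -0.05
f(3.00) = 6.89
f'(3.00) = -1.21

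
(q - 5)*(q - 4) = q^2 - 9*q + 20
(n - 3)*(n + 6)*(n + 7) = n^3 + 10*n^2 + 3*n - 126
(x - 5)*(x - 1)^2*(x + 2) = x^4 - 5*x^3 - 3*x^2 + 17*x - 10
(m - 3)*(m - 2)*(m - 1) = m^3 - 6*m^2 + 11*m - 6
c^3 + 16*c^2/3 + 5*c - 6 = (c - 2/3)*(c + 3)^2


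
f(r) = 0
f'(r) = 0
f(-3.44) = 0.00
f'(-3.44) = 0.00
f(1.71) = 0.00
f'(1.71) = 0.00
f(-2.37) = 0.00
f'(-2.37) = 0.00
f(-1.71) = 0.00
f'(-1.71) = 0.00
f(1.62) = 0.00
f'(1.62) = 0.00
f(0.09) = 0.00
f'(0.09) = 0.00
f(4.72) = 0.00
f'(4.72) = 0.00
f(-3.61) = 0.00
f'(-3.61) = 0.00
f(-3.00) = 0.00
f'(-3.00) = 0.00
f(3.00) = 0.00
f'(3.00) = 0.00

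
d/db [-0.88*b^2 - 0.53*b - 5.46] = -1.76*b - 0.53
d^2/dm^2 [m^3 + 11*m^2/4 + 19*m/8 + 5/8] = 6*m + 11/2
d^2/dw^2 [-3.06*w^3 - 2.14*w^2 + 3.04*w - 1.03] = -18.36*w - 4.28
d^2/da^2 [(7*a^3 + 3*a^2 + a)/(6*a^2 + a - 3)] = 2*(151*a^3 + 99*a^2 + 243*a + 30)/(216*a^6 + 108*a^5 - 306*a^4 - 107*a^3 + 153*a^2 + 27*a - 27)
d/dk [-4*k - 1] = -4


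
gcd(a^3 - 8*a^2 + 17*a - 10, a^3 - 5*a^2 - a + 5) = a^2 - 6*a + 5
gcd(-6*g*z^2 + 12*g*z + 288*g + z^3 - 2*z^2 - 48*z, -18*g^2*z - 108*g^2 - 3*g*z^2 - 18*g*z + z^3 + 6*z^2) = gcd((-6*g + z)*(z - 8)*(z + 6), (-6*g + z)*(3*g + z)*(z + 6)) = -6*g*z - 36*g + z^2 + 6*z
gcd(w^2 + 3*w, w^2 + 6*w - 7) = 1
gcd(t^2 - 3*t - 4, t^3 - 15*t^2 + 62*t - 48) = 1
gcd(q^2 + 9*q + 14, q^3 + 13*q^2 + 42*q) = q + 7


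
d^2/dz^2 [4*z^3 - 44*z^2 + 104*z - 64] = 24*z - 88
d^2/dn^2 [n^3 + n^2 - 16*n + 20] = 6*n + 2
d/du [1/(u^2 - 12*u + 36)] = 2*(6 - u)/(u^2 - 12*u + 36)^2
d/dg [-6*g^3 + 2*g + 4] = 2 - 18*g^2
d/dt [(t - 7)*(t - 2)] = 2*t - 9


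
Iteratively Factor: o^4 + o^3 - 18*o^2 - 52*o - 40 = (o + 2)*(o^3 - o^2 - 16*o - 20) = (o - 5)*(o + 2)*(o^2 + 4*o + 4) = (o - 5)*(o + 2)^2*(o + 2)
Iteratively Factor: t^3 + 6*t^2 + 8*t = (t + 4)*(t^2 + 2*t) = t*(t + 4)*(t + 2)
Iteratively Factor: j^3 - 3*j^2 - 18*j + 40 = (j - 2)*(j^2 - j - 20) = (j - 2)*(j + 4)*(j - 5)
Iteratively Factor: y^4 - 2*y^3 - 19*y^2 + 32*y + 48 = (y - 3)*(y^3 + y^2 - 16*y - 16) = (y - 3)*(y + 1)*(y^2 - 16) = (y - 4)*(y - 3)*(y + 1)*(y + 4)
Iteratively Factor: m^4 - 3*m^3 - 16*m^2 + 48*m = (m - 3)*(m^3 - 16*m) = m*(m - 3)*(m^2 - 16) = m*(m - 4)*(m - 3)*(m + 4)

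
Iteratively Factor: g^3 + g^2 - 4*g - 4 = (g + 1)*(g^2 - 4) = (g + 1)*(g + 2)*(g - 2)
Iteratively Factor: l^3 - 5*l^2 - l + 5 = (l - 1)*(l^2 - 4*l - 5) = (l - 5)*(l - 1)*(l + 1)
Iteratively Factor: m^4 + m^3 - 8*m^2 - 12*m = (m + 2)*(m^3 - m^2 - 6*m) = m*(m + 2)*(m^2 - m - 6) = m*(m + 2)^2*(m - 3)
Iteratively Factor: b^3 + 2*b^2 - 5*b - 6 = (b + 1)*(b^2 + b - 6) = (b + 1)*(b + 3)*(b - 2)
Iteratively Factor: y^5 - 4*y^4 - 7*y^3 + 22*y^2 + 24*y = (y + 1)*(y^4 - 5*y^3 - 2*y^2 + 24*y) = (y - 3)*(y + 1)*(y^3 - 2*y^2 - 8*y) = (y - 3)*(y + 1)*(y + 2)*(y^2 - 4*y) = y*(y - 3)*(y + 1)*(y + 2)*(y - 4)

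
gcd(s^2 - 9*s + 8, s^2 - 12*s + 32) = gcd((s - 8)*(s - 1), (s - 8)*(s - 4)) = s - 8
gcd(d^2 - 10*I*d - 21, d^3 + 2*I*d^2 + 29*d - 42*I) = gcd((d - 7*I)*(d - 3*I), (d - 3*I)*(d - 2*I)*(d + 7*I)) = d - 3*I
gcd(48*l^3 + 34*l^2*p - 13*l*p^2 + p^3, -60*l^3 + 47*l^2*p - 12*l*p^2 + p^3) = 1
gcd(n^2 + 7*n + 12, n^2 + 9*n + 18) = n + 3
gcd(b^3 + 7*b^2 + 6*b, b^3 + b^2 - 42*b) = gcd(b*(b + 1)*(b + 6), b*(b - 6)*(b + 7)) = b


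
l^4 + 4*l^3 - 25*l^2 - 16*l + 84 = (l - 3)*(l - 2)*(l + 2)*(l + 7)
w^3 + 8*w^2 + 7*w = w*(w + 1)*(w + 7)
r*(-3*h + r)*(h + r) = -3*h^2*r - 2*h*r^2 + r^3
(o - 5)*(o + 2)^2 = o^3 - o^2 - 16*o - 20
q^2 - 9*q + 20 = (q - 5)*(q - 4)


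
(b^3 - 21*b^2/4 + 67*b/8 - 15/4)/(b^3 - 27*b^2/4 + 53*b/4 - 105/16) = 2*(b - 2)/(2*b - 7)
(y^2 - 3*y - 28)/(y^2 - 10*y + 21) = (y + 4)/(y - 3)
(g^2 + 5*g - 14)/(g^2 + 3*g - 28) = (g - 2)/(g - 4)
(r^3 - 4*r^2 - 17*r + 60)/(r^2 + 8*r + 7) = (r^3 - 4*r^2 - 17*r + 60)/(r^2 + 8*r + 7)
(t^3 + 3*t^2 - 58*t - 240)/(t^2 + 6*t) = t - 3 - 40/t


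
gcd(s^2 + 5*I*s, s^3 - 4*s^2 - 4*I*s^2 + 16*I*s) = s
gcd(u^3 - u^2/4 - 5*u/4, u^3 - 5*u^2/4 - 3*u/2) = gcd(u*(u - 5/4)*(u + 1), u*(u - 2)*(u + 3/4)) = u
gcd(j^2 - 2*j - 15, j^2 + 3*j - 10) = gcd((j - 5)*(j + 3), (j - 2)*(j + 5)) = 1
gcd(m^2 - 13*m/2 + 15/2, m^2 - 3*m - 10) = m - 5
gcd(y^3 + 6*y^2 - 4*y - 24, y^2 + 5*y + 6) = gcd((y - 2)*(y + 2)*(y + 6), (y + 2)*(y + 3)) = y + 2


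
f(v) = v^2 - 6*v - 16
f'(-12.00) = -30.00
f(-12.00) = 200.00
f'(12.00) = 18.00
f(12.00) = 56.00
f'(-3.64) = -13.28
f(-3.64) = 19.09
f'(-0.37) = -6.74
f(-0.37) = -13.64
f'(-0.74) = -7.48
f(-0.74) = -11.01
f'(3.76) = 1.52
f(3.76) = -24.42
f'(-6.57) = -19.14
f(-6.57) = 66.58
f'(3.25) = 0.50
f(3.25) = -24.94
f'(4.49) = 2.98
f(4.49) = -22.78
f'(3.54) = 1.08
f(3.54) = -24.71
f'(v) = 2*v - 6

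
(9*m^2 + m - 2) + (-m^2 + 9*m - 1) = 8*m^2 + 10*m - 3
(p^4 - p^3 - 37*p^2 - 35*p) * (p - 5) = p^5 - 6*p^4 - 32*p^3 + 150*p^2 + 175*p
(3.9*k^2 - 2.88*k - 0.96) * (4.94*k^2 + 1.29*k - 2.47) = 19.266*k^4 - 9.1962*k^3 - 18.0906*k^2 + 5.8752*k + 2.3712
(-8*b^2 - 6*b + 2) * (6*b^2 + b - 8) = -48*b^4 - 44*b^3 + 70*b^2 + 50*b - 16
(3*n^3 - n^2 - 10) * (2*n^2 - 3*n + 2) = 6*n^5 - 11*n^4 + 9*n^3 - 22*n^2 + 30*n - 20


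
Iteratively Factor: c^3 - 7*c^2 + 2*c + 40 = (c - 4)*(c^2 - 3*c - 10) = (c - 4)*(c + 2)*(c - 5)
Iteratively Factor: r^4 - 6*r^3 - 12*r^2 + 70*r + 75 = (r - 5)*(r^3 - r^2 - 17*r - 15) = (r - 5)*(r + 3)*(r^2 - 4*r - 5) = (r - 5)*(r + 1)*(r + 3)*(r - 5)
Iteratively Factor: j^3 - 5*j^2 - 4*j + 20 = (j + 2)*(j^2 - 7*j + 10) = (j - 5)*(j + 2)*(j - 2)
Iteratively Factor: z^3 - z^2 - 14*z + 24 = (z - 2)*(z^2 + z - 12) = (z - 2)*(z + 4)*(z - 3)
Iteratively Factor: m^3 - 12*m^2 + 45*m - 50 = (m - 2)*(m^2 - 10*m + 25) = (m - 5)*(m - 2)*(m - 5)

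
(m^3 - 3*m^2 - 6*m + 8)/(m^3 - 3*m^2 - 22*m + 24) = (m^2 - 2*m - 8)/(m^2 - 2*m - 24)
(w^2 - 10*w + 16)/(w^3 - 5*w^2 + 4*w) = (w^2 - 10*w + 16)/(w*(w^2 - 5*w + 4))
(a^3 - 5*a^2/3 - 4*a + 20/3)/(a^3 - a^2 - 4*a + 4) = (a - 5/3)/(a - 1)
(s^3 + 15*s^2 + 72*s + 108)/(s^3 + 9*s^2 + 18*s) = (s + 6)/s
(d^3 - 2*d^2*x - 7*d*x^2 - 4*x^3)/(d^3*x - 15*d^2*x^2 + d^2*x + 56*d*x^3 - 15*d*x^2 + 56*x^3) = (d^3 - 2*d^2*x - 7*d*x^2 - 4*x^3)/(x*(d^3 - 15*d^2*x + d^2 + 56*d*x^2 - 15*d*x + 56*x^2))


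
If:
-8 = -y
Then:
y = 8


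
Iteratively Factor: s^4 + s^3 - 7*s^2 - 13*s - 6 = (s - 3)*(s^3 + 4*s^2 + 5*s + 2) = (s - 3)*(s + 1)*(s^2 + 3*s + 2) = (s - 3)*(s + 1)*(s + 2)*(s + 1)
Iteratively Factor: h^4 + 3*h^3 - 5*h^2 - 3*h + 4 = (h + 1)*(h^3 + 2*h^2 - 7*h + 4) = (h - 1)*(h + 1)*(h^2 + 3*h - 4) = (h - 1)*(h + 1)*(h + 4)*(h - 1)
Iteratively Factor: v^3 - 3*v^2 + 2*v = (v - 2)*(v^2 - v) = v*(v - 2)*(v - 1)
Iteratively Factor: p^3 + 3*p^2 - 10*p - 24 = (p - 3)*(p^2 + 6*p + 8) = (p - 3)*(p + 2)*(p + 4)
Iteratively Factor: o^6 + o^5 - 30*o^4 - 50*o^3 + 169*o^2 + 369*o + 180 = (o + 4)*(o^5 - 3*o^4 - 18*o^3 + 22*o^2 + 81*o + 45) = (o + 1)*(o + 4)*(o^4 - 4*o^3 - 14*o^2 + 36*o + 45) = (o + 1)^2*(o + 4)*(o^3 - 5*o^2 - 9*o + 45) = (o + 1)^2*(o + 3)*(o + 4)*(o^2 - 8*o + 15) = (o - 5)*(o + 1)^2*(o + 3)*(o + 4)*(o - 3)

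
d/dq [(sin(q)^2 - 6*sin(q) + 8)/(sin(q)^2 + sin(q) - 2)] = (7*sin(q)^2 - 20*sin(q) + 4)*cos(q)/((sin(q) - 1)^2*(sin(q) + 2)^2)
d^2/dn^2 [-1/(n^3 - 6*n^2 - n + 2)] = 2*(3*(n - 2)*(n^3 - 6*n^2 - n + 2) - (-3*n^2 + 12*n + 1)^2)/(n^3 - 6*n^2 - n + 2)^3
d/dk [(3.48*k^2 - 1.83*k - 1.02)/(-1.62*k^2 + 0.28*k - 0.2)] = (-1.9902*k^2 - 4.6968*k + 0.6516)/(2.6244*k^4 - 0.9072*k^3 + 0.7264*k^2 - 0.112*k + 0.04)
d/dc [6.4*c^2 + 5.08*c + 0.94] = 12.8*c + 5.08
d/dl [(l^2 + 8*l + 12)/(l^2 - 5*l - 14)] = -13/(l^2 - 14*l + 49)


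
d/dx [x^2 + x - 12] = 2*x + 1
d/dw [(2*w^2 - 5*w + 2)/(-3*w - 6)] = 2*(-w^2 - 4*w + 6)/(3*(w^2 + 4*w + 4))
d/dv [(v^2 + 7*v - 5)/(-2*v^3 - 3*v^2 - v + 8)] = (2*v^4 + 28*v^3 - 10*v^2 - 14*v + 51)/(4*v^6 + 12*v^5 + 13*v^4 - 26*v^3 - 47*v^2 - 16*v + 64)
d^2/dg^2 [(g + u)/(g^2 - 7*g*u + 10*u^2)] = 2*(3*(-g + 2*u)*(g^2 - 7*g*u + 10*u^2) + (g + u)*(2*g - 7*u)^2)/(g^2 - 7*g*u + 10*u^2)^3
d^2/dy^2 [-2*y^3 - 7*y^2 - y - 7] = -12*y - 14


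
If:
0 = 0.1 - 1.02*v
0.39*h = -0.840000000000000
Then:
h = -2.15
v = 0.10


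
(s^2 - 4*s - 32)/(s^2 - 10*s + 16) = (s + 4)/(s - 2)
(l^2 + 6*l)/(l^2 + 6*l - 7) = l*(l + 6)/(l^2 + 6*l - 7)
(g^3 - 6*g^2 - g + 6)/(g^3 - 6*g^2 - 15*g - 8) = (g^2 - 7*g + 6)/(g^2 - 7*g - 8)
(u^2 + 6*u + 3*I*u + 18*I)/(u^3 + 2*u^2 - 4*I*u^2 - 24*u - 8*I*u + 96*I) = (u + 3*I)/(u^2 - 4*u*(1 + I) + 16*I)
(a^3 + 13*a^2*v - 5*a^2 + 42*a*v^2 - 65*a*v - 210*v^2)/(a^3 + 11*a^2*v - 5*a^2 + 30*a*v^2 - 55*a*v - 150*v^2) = (a + 7*v)/(a + 5*v)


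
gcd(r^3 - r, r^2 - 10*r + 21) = 1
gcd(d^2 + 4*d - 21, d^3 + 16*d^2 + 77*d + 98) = d + 7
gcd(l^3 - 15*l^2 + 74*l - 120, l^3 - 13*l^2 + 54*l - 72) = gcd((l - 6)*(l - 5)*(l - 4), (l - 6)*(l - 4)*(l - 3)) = l^2 - 10*l + 24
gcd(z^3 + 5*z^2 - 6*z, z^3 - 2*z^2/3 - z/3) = z^2 - z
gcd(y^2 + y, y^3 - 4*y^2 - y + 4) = y + 1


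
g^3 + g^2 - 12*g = g*(g - 3)*(g + 4)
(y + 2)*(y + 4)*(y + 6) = y^3 + 12*y^2 + 44*y + 48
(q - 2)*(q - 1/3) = q^2 - 7*q/3 + 2/3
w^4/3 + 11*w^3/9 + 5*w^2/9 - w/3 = w*(w/3 + 1)*(w - 1/3)*(w + 1)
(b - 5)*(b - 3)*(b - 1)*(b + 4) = b^4 - 5*b^3 - 13*b^2 + 77*b - 60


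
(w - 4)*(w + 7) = w^2 + 3*w - 28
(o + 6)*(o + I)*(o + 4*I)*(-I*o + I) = -I*o^4 + 5*o^3 - 5*I*o^3 + 25*o^2 + 10*I*o^2 - 30*o + 20*I*o - 24*I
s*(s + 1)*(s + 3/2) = s^3 + 5*s^2/2 + 3*s/2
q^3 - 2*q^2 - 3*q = q*(q - 3)*(q + 1)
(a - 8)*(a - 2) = a^2 - 10*a + 16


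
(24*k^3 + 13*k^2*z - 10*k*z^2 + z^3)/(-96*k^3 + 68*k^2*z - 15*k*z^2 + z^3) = (k + z)/(-4*k + z)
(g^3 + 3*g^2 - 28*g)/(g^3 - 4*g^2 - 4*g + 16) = g*(g + 7)/(g^2 - 4)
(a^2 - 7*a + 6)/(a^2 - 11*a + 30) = (a - 1)/(a - 5)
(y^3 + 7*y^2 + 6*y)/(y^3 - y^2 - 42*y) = (y + 1)/(y - 7)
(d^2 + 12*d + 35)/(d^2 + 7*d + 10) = (d + 7)/(d + 2)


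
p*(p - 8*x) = p^2 - 8*p*x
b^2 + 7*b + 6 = (b + 1)*(b + 6)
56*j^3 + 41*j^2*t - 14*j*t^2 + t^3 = (-8*j + t)*(-7*j + t)*(j + t)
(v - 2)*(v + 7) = v^2 + 5*v - 14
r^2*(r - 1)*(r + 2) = r^4 + r^3 - 2*r^2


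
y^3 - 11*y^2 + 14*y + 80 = (y - 8)*(y - 5)*(y + 2)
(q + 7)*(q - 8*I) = q^2 + 7*q - 8*I*q - 56*I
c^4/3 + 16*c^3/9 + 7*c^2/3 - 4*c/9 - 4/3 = (c/3 + 1)*(c - 2/3)*(c + 1)*(c + 2)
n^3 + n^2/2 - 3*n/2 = n*(n - 1)*(n + 3/2)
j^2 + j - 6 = (j - 2)*(j + 3)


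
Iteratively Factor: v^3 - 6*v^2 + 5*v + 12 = (v - 3)*(v^2 - 3*v - 4) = (v - 3)*(v + 1)*(v - 4)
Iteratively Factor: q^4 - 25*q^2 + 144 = (q + 3)*(q^3 - 3*q^2 - 16*q + 48) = (q - 4)*(q + 3)*(q^2 + q - 12) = (q - 4)*(q + 3)*(q + 4)*(q - 3)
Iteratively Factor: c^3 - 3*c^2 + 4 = (c + 1)*(c^2 - 4*c + 4) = (c - 2)*(c + 1)*(c - 2)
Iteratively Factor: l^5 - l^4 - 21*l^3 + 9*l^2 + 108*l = (l + 3)*(l^4 - 4*l^3 - 9*l^2 + 36*l) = (l + 3)^2*(l^3 - 7*l^2 + 12*l) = (l - 3)*(l + 3)^2*(l^2 - 4*l) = (l - 4)*(l - 3)*(l + 3)^2*(l)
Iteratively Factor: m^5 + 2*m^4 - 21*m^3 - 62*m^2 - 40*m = (m + 4)*(m^4 - 2*m^3 - 13*m^2 - 10*m) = m*(m + 4)*(m^3 - 2*m^2 - 13*m - 10) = m*(m + 1)*(m + 4)*(m^2 - 3*m - 10) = m*(m - 5)*(m + 1)*(m + 4)*(m + 2)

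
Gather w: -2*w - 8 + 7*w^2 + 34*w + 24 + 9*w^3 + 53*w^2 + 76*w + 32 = 9*w^3 + 60*w^2 + 108*w + 48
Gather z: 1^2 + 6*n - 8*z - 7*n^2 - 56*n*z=-7*n^2 + 6*n + z*(-56*n - 8) + 1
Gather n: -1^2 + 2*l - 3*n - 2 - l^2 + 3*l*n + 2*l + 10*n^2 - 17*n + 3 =-l^2 + 4*l + 10*n^2 + n*(3*l - 20)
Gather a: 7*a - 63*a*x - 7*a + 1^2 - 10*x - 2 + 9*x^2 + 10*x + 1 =-63*a*x + 9*x^2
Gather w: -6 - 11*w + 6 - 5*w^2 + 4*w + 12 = -5*w^2 - 7*w + 12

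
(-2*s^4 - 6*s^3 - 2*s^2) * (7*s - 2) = -14*s^5 - 38*s^4 - 2*s^3 + 4*s^2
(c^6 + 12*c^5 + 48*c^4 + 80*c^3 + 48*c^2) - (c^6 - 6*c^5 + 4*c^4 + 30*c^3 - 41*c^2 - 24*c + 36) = 18*c^5 + 44*c^4 + 50*c^3 + 89*c^2 + 24*c - 36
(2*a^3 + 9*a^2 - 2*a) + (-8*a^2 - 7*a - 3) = 2*a^3 + a^2 - 9*a - 3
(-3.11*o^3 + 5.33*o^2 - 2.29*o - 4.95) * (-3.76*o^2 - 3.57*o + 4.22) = 11.6936*o^5 - 8.9381*o^4 - 23.5419*o^3 + 49.2799*o^2 + 8.0077*o - 20.889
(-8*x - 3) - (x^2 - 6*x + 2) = -x^2 - 2*x - 5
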